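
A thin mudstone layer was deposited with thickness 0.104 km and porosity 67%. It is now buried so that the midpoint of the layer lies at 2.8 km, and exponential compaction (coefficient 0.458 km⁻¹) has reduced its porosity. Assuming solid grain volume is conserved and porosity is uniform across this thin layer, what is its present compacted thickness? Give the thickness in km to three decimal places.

0.042 km

Porosity at 2.8 km: φ = 0.67·exp(−0.458×2.8) = 0.1858
Solid-volume conservation: h(1−φ) = h₀(1−φ₀) ⇒ h = h₀·(1−φ₀)/(1−φ)
h = 0.104 × (1 − 0.67)/(1 − 0.1858) = 0.104 × 0.4053 = 0.0422 km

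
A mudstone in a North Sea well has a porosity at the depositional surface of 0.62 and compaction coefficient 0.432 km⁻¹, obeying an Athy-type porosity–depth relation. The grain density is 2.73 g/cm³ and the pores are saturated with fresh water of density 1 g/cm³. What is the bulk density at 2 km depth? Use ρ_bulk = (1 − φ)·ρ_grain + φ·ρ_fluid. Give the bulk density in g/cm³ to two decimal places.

Porosity at depth: φ = 0.62·exp(−0.432×2) = 0.62×0.4215 = 0.2613
Bulk density: ρ_b = (1−φ)ρ_g + φ·ρ_f = 0.7387×2.73 + 0.2613×1
       = 2.017 + 0.261 = 2.278 g/cm³

2.28 g/cm³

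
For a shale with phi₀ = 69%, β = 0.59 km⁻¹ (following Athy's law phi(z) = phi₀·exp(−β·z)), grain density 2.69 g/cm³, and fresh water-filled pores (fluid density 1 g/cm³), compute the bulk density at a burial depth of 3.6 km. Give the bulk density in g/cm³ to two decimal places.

Porosity at depth: phi = 0.69·exp(−0.59×3.6) = 0.69×0.1196 = 0.0825
Bulk density: ρ_b = (1−phi)ρ_g + phi·ρ_f = 0.9175×2.69 + 0.0825×1
       = 2.468 + 0.082 = 2.551 g/cm³

2.55 g/cm³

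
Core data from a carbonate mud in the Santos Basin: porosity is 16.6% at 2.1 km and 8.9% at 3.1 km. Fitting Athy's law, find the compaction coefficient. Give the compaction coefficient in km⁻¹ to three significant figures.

Athy: n(d) = n₀ e^(−cd) ⇒ n₁/n₂ = e^{c(d₂−d₁)} ⇒ c = ln(n₁/n₂)/(d₂−d₁)
c = ln(0.166/0.089) / (3.1 − 2.1) = ln(1.865) / 1 = 0.6234 / 1 = 0.6234 km⁻¹

0.623 km⁻¹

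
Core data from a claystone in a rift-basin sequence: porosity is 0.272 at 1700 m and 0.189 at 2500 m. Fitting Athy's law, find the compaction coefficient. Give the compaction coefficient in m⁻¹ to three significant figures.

Working in km (1 km = 1000 m; k in km⁻¹ = k in m⁻¹ × 1000):
Athy: phi(Z) = phi₀ e^(−kZ) ⇒ phi₁/phi₂ = e^{k(Z₂−Z₁)} ⇒ k = ln(phi₁/phi₂)/(Z₂−Z₁)
k = ln(0.272/0.189) / (2.5 − 1.7) = ln(1.439) / 0.8 = 0.3641 / 0.8 = 0.4551 km⁻¹

0.000455 m⁻¹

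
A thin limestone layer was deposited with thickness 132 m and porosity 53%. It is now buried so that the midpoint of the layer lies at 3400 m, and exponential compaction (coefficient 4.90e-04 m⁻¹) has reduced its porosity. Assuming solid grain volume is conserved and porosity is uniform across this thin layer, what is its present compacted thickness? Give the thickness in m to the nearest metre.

69 m

Working in km (1 km = 1000 m; c in km⁻¹ = c in m⁻¹ × 1000):
Porosity at 3.4 km: n = 0.53·exp(−0.49×3.4) = 0.1002
Solid-volume conservation: h(1−n) = h₀(1−n₀) ⇒ h = h₀·(1−n₀)/(1−n)
h = 0.132 × (1 − 0.53)/(1 − 0.1002) = 0.132 × 0.5223 = 0.0689 km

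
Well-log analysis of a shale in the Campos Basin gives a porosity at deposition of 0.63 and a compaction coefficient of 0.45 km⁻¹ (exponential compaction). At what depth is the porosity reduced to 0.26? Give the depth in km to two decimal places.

Invert Athy's law: z = ln(phi₀/phi) / β
z = ln(0.63/0.26) / 0.45 = ln(2.423) / 0.45 = 0.8850 / 0.45 = 1.967 km

1.97 km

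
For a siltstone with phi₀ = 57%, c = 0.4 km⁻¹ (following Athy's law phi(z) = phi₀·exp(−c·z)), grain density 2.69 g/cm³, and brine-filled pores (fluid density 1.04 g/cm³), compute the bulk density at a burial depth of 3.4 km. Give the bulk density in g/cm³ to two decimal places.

Porosity at depth: phi = 0.57·exp(−0.4×3.4) = 0.57×0.2567 = 0.1463
Bulk density: ρ_b = (1−phi)ρ_g + phi·ρ_f = 0.8537×2.69 + 0.1463×1.04
       = 2.296 + 0.152 = 2.449 g/cm³

2.45 g/cm³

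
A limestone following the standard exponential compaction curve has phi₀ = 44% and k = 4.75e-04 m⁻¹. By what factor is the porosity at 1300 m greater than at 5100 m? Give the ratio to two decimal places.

6.08

Working in km (1 km = 1000 m; k in km⁻¹ = k in m⁻¹ × 1000):
phi(z₁)/phi(z₂) = e^(−k·z₁)/e^(−k·z₂) = e^{k(z₂−z₁)}
= exp(0.475 × 3.8) = exp(1.805) = 6.0800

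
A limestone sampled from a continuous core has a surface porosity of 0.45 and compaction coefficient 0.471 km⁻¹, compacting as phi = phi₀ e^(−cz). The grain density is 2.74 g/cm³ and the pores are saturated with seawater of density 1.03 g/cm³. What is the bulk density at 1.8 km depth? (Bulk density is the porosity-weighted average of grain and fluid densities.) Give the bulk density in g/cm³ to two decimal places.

Porosity at depth: phi = 0.45·exp(−0.471×1.8) = 0.45×0.4284 = 0.1928
Bulk density: ρ_b = (1−phi)ρ_g + phi·ρ_f = 0.8072×2.74 + 0.1928×1.03
       = 2.212 + 0.199 = 2.410 g/cm³

2.41 g/cm³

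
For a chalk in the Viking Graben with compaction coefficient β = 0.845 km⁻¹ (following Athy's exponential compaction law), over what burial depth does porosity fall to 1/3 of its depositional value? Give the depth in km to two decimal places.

1.30 km

phi/phi₀ = 1/3 ⇒ exp(−β·Z) = 1/3 ⇒ Z = ln(3) / β
Z = 1.0986 / 0.845 = 1.300 km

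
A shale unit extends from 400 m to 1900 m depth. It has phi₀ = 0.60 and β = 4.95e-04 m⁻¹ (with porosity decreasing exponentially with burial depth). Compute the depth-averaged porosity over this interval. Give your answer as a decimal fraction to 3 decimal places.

0.347

Working in km (1 km = 1000 m; β in km⁻¹ = β in m⁻¹ × 1000):
⟨phi⟩ = (1/(Z₂−Z₁)) ∫ phi₀ e^(−βZ) dZ = phi₀·(e^(−β·Z₁) − e^(−β·Z₂)) / (β·(Z₂−Z₁))
e^(−0.495×0.4) = 0.8204; e^(−0.495×1.9) = 0.3904
⟨phi⟩ = 0.6 × (0.8204 − 0.3904) / (0.495 × 1.5) = 0.6 × 0.5790 = 0.3474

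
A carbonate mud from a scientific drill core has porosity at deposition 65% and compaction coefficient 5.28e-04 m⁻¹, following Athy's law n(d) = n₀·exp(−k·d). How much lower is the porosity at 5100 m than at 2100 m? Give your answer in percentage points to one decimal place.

17.0 percentage points

Working in km (1 km = 1000 m; k in km⁻¹ = k in m⁻¹ × 1000):
n(2.1) = 0.65·e^(−0.528×2.1) = 0.2145
n(5.1) = 0.65·e^(−0.528×5.1) = 0.0440
Δn = 0.2145 − 0.0440 = 0.1705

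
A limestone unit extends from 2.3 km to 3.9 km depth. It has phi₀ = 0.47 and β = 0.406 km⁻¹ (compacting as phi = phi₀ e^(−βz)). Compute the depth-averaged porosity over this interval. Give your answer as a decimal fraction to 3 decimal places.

0.136

⟨phi⟩ = (1/(z₂−z₁)) ∫ phi₀ e^(−βz) dz = phi₀·(e^(−β·z₁) − e^(−β·z₂)) / (β·(z₂−z₁))
e^(−0.406×2.3) = 0.3931; e^(−0.406×3.9) = 0.2053
⟨phi⟩ = 0.47 × (0.3931 − 0.2053) / (0.406 × 1.6) = 0.47 × 0.2891 = 0.1359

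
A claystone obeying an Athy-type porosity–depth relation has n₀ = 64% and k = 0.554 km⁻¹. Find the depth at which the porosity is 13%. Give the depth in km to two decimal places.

Invert Athy's law: d = ln(n₀/n) / k
d = ln(0.64/0.13) / 0.554 = ln(4.923) / 0.554 = 1.5939 / 0.554 = 2.877 km

2.88 km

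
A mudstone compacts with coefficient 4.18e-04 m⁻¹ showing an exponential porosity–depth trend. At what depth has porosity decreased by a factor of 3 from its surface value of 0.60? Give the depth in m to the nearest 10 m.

Working in km (1 km = 1000 m; c in km⁻¹ = c in m⁻¹ × 1000):
φ/φ₀ = 1/3 ⇒ exp(−c·z) = 1/3 ⇒ z = ln(3) / c
z = 1.0986 / 0.418 = 2.628 km

2630 m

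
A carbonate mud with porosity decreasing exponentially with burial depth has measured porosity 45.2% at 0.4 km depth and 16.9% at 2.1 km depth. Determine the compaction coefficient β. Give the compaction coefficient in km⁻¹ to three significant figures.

0.579 km⁻¹

Athy: φ(z) = φ₀ e^(−βz) ⇒ φ₁/φ₂ = e^{β(z₂−z₁)} ⇒ β = ln(φ₁/φ₂)/(z₂−z₁)
β = ln(0.452/0.169) / (2.1 − 0.4) = ln(2.675) / 1.7 = 0.9838 / 1.7 = 0.5787 km⁻¹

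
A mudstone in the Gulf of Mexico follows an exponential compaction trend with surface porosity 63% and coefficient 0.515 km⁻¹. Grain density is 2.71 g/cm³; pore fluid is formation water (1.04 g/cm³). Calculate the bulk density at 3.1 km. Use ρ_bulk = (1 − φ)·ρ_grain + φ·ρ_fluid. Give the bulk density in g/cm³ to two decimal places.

2.50 g/cm³

Porosity at depth: φ = 0.63·exp(−0.515×3.1) = 0.63×0.2026 = 0.1276
Bulk density: ρ_b = (1−φ)ρ_g + φ·ρ_f = 0.8724×2.71 + 0.1276×1.04
       = 2.364 + 0.133 = 2.497 g/cm³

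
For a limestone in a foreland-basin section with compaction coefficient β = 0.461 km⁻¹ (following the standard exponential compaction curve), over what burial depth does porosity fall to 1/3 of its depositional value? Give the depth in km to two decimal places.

n/n₀ = 1/3 ⇒ exp(−β·z) = 1/3 ⇒ z = ln(3) / β
z = 1.0986 / 0.461 = 2.383 km

2.38 km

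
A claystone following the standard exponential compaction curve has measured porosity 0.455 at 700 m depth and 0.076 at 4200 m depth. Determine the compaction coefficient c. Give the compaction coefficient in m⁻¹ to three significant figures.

0.000511 m⁻¹

Working in km (1 km = 1000 m; c in km⁻¹ = c in m⁻¹ × 1000):
Athy: φ(z) = φ₀ e^(−cz) ⇒ φ₁/φ₂ = e^{c(z₂−z₁)} ⇒ c = ln(φ₁/φ₂)/(z₂−z₁)
c = ln(0.455/0.076) / (4.2 − 0.7) = ln(5.987) / 3.5 = 1.7896 / 3.5 = 0.5113 km⁻¹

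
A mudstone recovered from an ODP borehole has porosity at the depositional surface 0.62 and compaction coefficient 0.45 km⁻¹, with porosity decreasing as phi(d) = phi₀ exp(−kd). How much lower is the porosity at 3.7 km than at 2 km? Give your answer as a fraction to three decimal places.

0.135

phi(2) = 0.62·e^(−0.45×2) = 0.2521
phi(3.7) = 0.62·e^(−0.45×3.7) = 0.1173
Δphi = 0.2521 − 0.1173 = 0.1348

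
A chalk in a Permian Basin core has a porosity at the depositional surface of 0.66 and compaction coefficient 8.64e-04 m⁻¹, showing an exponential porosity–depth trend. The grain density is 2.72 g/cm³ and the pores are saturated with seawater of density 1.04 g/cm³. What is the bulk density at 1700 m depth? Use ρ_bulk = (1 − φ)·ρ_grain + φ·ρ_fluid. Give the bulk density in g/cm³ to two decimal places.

2.46 g/cm³

Working in km (1 km = 1000 m; k in km⁻¹ = k in m⁻¹ × 1000):
Porosity at depth: phi = 0.66·exp(−0.864×1.7) = 0.66×0.2302 = 0.1519
Bulk density: ρ_b = (1−phi)ρ_g + phi·ρ_f = 0.8481×2.72 + 0.1519×1.04
       = 2.307 + 0.158 = 2.465 g/cm³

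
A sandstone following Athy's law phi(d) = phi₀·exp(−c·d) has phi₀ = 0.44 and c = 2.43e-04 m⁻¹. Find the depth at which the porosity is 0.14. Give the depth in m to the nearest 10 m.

Working in km (1 km = 1000 m; c in km⁻¹ = c in m⁻¹ × 1000):
Invert Athy's law: d = ln(phi₀/phi) / c
d = ln(0.44/0.14) / 0.243 = ln(3.143) / 0.243 = 1.1451 / 0.243 = 4.712 km

4710 m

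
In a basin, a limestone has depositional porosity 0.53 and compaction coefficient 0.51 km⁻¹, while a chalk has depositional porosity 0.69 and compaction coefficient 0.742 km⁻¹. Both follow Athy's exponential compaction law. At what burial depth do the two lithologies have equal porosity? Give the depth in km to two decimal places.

Set φ₀ₐ e^(−kₐd) = φ₀ᵦ e^(−kᵦd) ⇒ ln(φ₀ₐ/φ₀ᵦ) = (kₐ − kᵦ)·d
d = ln(0.53/0.69) / (0.51 − 0.742) = -0.2638 / -0.232 = 1.137 km

1.14 km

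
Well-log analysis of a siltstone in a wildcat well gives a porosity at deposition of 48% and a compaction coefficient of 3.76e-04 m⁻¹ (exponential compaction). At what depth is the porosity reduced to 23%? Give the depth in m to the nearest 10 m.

Working in km (1 km = 1000 m; β in km⁻¹ = β in m⁻¹ × 1000):
Invert Athy's law: z = ln(phi₀/phi) / β
z = ln(0.48/0.23) / 0.376 = ln(2.087) / 0.376 = 0.7357 / 0.376 = 1.957 km

1960 m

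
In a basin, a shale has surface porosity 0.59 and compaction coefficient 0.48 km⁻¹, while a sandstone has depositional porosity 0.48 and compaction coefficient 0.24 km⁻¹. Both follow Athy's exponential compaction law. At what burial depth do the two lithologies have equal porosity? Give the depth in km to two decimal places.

0.86 km

Set phi₀ₐ e^(−cₐz) = phi₀ᵦ e^(−cᵦz) ⇒ ln(phi₀ₐ/phi₀ᵦ) = (cₐ − cᵦ)·z
z = ln(0.59/0.48) / (0.48 − 0.24) = 0.2063 / 0.24 = 0.860 km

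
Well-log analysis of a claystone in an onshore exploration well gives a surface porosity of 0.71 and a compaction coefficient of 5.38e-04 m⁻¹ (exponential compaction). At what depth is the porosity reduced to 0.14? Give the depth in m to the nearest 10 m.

3020 m

Working in km (1 km = 1000 m; k in km⁻¹ = k in m⁻¹ × 1000):
Invert Athy's law: Z = ln(n₀/n) / k
Z = ln(0.71/0.14) / 0.538 = ln(5.071) / 0.538 = 1.6236 / 0.538 = 3.018 km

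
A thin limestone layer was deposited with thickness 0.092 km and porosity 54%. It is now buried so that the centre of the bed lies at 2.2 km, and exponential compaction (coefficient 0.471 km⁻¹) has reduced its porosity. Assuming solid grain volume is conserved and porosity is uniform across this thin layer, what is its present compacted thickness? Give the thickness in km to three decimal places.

0.052 km

Porosity at 2.2 km: n = 0.54·exp(−0.471×2.2) = 0.1916
Solid-volume conservation: h(1−n) = h₀(1−n₀) ⇒ h = h₀·(1−n₀)/(1−n)
h = 0.092 × (1 − 0.54)/(1 − 0.1916) = 0.092 × 0.5690 = 0.0523 km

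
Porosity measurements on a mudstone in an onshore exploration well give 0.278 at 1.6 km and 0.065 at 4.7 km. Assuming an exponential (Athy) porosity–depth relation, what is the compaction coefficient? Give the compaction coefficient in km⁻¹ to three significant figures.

Athy: n(Z) = n₀ e^(−cZ) ⇒ n₁/n₂ = e^{c(Z₂−Z₁)} ⇒ c = ln(n₁/n₂)/(Z₂−Z₁)
c = ln(0.278/0.065) / (4.7 − 1.6) = ln(4.277) / 3.1 = 1.4532 / 3.1 = 0.4688 km⁻¹

0.469 km⁻¹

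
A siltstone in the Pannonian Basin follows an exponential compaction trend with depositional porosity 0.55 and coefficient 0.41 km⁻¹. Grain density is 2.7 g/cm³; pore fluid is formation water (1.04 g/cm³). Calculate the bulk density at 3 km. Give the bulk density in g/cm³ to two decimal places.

Porosity at depth: phi = 0.55·exp(−0.41×3) = 0.55×0.2923 = 0.1608
Bulk density: ρ_b = (1−phi)ρ_g + phi·ρ_f = 0.8392×2.7 + 0.1608×1.04
       = 2.266 + 0.167 = 2.433 g/cm³

2.43 g/cm³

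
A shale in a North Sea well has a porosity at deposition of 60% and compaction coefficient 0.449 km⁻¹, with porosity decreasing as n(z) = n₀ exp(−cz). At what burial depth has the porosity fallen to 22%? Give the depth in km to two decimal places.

2.23 km

Invert Athy's law: z = ln(n₀/n) / c
z = ln(0.6/0.22) / 0.449 = ln(2.727) / 0.449 = 1.0033 / 0.449 = 2.235 km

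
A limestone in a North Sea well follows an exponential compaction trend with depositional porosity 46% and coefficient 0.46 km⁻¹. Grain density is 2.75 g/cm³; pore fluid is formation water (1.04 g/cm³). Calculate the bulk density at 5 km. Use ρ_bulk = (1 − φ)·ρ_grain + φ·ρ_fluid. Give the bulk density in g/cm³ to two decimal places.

2.67 g/cm³

Porosity at depth: φ = 0.46·exp(−0.46×5) = 0.46×0.1003 = 0.0461
Bulk density: ρ_b = (1−φ)ρ_g + φ·ρ_f = 0.9539×2.75 + 0.0461×1.04
       = 2.623 + 0.048 = 2.671 g/cm³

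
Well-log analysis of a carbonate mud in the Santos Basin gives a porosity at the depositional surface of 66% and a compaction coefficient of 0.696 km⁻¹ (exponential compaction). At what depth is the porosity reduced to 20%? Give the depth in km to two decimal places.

Invert Athy's law: d = ln(phi₀/phi) / c
d = ln(0.66/0.2) / 0.696 = ln(3.3) / 0.696 = 1.1939 / 0.696 = 1.715 km

1.72 km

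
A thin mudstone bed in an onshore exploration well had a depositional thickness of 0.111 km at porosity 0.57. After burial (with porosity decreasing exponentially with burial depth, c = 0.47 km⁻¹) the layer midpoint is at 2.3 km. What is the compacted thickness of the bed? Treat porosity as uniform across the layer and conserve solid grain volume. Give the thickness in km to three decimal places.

Porosity at 2.3 km: phi = 0.57·exp(−0.47×2.3) = 0.1934
Solid-volume conservation: h(1−phi) = h₀(1−phi₀) ⇒ h = h₀·(1−phi₀)/(1−phi)
h = 0.111 × (1 − 0.57)/(1 − 0.1934) = 0.111 × 0.5331 = 0.0592 km

0.059 km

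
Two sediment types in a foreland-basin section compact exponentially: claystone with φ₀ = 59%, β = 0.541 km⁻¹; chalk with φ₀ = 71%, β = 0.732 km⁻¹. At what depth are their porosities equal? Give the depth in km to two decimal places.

Set φ₀ₐ e^(−βₐz) = φ₀ᵦ e^(−βᵦz) ⇒ ln(φ₀ₐ/φ₀ᵦ) = (βₐ − βᵦ)·z
z = ln(0.59/0.71) / (0.541 − 0.732) = -0.1851 / -0.191 = 0.969 km

0.97 km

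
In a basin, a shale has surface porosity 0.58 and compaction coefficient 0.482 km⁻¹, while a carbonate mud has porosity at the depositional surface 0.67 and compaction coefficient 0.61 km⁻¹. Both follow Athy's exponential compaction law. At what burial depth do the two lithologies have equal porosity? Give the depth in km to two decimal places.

Set φ₀ₐ e^(−kₐZ) = φ₀ᵦ e^(−kᵦZ) ⇒ ln(φ₀ₐ/φ₀ᵦ) = (kₐ − kᵦ)·Z
Z = ln(0.58/0.67) / (0.482 − 0.61) = -0.1442 / -0.128 = 1.127 km

1.13 km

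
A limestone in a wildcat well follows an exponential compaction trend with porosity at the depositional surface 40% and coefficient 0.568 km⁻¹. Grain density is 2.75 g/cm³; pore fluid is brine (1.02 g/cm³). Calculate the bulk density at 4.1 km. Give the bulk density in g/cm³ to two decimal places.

2.68 g/cm³

Porosity at depth: φ = 0.4·exp(−0.568×4.1) = 0.4×0.0974 = 0.0390
Bulk density: ρ_b = (1−φ)ρ_g + φ·ρ_f = 0.9610×2.75 + 0.0390×1.02
       = 2.643 + 0.040 = 2.683 g/cm³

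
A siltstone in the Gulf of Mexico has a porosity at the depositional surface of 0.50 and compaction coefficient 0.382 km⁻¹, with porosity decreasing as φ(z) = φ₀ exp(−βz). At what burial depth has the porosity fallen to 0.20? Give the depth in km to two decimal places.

2.40 km

Invert Athy's law: z = ln(φ₀/φ) / β
z = ln(0.5/0.2) / 0.382 = ln(2.5) / 0.382 = 0.9163 / 0.382 = 2.399 km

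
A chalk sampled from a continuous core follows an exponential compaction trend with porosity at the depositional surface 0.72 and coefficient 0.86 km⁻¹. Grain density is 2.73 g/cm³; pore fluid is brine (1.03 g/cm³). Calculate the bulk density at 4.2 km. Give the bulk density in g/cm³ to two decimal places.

Porosity at depth: φ = 0.72·exp(−0.86×4.2) = 0.72×0.0270 = 0.0194
Bulk density: ρ_b = (1−φ)ρ_g + φ·ρ_f = 0.9806×2.73 + 0.0194×1.03
       = 2.677 + 0.020 = 2.697 g/cm³

2.70 g/cm³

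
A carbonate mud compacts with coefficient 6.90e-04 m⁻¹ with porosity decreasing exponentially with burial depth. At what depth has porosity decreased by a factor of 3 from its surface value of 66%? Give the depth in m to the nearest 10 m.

Working in km (1 km = 1000 m; c in km⁻¹ = c in m⁻¹ × 1000):
n/n₀ = 1/3 ⇒ exp(−c·z) = 1/3 ⇒ z = ln(3) / c
z = 1.0986 / 0.69 = 1.592 km

1590 m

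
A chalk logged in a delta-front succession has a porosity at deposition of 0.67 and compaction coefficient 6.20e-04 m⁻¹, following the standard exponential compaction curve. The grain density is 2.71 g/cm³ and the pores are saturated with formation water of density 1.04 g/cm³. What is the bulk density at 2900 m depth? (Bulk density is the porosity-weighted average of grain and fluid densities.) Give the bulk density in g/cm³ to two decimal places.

Working in km (1 km = 1000 m; β in km⁻¹ = β in m⁻¹ × 1000):
Porosity at depth: φ = 0.67·exp(−0.62×2.9) = 0.67×0.1656 = 0.1110
Bulk density: ρ_b = (1−φ)ρ_g + φ·ρ_f = 0.8890×2.71 + 0.1110×1.04
       = 2.409 + 0.115 = 2.525 g/cm³

2.52 g/cm³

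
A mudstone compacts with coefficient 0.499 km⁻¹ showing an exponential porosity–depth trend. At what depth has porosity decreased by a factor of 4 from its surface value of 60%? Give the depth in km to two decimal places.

2.78 km

φ/φ₀ = 1/4 ⇒ exp(−c·d) = 1/4 ⇒ d = ln(4) / c
d = 1.3863 / 0.499 = 2.778 km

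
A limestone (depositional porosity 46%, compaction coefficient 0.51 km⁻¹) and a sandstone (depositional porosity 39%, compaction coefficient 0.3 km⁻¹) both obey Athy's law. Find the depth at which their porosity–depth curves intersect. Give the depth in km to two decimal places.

Set phi₀ₐ e^(−kₐd) = phi₀ᵦ e^(−kᵦd) ⇒ ln(phi₀ₐ/phi₀ᵦ) = (kₐ − kᵦ)·d
d = ln(0.46/0.39) / (0.51 − 0.3) = 0.1651 / 0.21 = 0.786 km

0.79 km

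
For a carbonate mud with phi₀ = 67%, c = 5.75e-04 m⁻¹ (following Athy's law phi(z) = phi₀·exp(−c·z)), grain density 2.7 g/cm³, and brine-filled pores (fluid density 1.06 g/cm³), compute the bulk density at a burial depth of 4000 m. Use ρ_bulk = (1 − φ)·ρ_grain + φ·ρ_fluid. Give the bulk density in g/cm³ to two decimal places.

Working in km (1 km = 1000 m; c in km⁻¹ = c in m⁻¹ × 1000):
Porosity at depth: phi = 0.67·exp(−0.575×4) = 0.67×0.1003 = 0.0672
Bulk density: ρ_b = (1−phi)ρ_g + phi·ρ_f = 0.9328×2.7 + 0.0672×1.06
       = 2.519 + 0.071 = 2.590 g/cm³

2.59 g/cm³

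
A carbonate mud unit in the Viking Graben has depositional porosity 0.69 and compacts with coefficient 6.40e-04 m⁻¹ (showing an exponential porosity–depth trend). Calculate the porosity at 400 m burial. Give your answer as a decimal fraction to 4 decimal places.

Working in km (1 km = 1000 m; k in km⁻¹ = k in m⁻¹ × 1000):
phi = phi₀·exp(−k·z) = 0.69 × exp(−0.64 × 0.4) = 0.69 × exp(−0.256)
  = 0.69 × 0.7741 = 0.5342

0.5342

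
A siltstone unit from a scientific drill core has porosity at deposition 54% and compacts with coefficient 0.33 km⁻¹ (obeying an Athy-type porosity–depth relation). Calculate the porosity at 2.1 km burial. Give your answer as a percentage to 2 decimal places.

27.00%

φ = φ₀·exp(−c·Z) = 0.54 × exp(−0.33 × 2.1) = 0.54 × exp(−0.693)
  = 0.54 × 0.5001 = 0.2700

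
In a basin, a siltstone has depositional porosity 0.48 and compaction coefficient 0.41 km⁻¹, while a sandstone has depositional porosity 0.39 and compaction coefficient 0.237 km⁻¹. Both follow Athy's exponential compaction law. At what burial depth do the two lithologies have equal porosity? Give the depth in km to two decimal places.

Set n₀ₐ e^(−cₐd) = n₀ᵦ e^(−cᵦd) ⇒ ln(n₀ₐ/n₀ᵦ) = (cₐ − cᵦ)·d
d = ln(0.48/0.39) / (0.41 − 0.237) = 0.2076 / 0.173 = 1.200 km

1.20 km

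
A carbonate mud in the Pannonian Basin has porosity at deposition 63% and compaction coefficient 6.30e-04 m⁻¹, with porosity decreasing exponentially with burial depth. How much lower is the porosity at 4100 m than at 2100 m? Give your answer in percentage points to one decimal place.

12.0 percentage points

Working in km (1 km = 1000 m; k in km⁻¹ = k in m⁻¹ × 1000):
phi(2.1) = 0.63·e^(−0.63×2.1) = 0.1678
phi(4.1) = 0.63·e^(−0.63×4.1) = 0.0476
Δphi = 0.1678 − 0.0476 = 0.1202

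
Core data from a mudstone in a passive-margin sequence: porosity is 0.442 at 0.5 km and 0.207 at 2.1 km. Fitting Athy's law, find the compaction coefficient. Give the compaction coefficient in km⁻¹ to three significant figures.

0.474 km⁻¹

Athy: n(Z) = n₀ e^(−βZ) ⇒ n₁/n₂ = e^{β(Z₂−Z₁)} ⇒ β = ln(n₁/n₂)/(Z₂−Z₁)
β = ln(0.442/0.207) / (2.1 − 0.5) = ln(2.135) / 1.6 = 0.7586 / 1.6 = 0.4741 km⁻¹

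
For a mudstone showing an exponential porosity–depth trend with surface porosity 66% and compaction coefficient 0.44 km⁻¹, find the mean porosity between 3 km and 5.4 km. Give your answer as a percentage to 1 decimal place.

⟨n⟩ = (1/(Z₂−Z₁)) ∫ n₀ e^(−cZ) dZ = n₀·(e^(−c·Z₁) − e^(−c·Z₂)) / (c·(Z₂−Z₁))
e^(−0.44×3) = 0.2671; e^(−0.44×5.4) = 0.0929
⟨n⟩ = 0.66 × (0.2671 − 0.0929) / (0.44 × 2.4) = 0.66 × 0.1650 = 0.1089

10.9%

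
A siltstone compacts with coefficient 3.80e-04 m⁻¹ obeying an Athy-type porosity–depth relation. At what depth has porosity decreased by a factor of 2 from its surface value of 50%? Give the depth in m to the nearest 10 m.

1820 m

Working in km (1 km = 1000 m; k in km⁻¹ = k in m⁻¹ × 1000):
n/n₀ = 1/2 ⇒ exp(−k·Z) = 1/2 ⇒ Z = ln(2) / k
Z = 0.6931 / 0.38 = 1.824 km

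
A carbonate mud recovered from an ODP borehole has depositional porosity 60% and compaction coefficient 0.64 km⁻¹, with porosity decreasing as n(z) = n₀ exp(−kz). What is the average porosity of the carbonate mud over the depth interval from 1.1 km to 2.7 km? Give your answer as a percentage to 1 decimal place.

⟨n⟩ = (1/(z₂−z₁)) ∫ n₀ e^(−kz) dz = n₀·(e^(−k·z₁) − e^(−k·z₂)) / (k·(z₂−z₁))
e^(−0.64×1.1) = 0.4946; e^(−0.64×2.7) = 0.1776
⟨n⟩ = 0.6 × (0.4946 − 0.1776) / (0.64 × 1.6) = 0.6 × 0.3095 = 0.1857

18.6%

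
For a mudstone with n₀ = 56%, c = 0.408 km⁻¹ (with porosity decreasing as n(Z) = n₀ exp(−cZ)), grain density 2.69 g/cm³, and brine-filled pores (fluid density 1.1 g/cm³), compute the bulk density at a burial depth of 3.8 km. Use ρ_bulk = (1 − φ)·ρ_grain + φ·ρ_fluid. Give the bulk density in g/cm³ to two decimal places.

Porosity at depth: n = 0.56·exp(−0.408×3.8) = 0.56×0.2122 = 0.1188
Bulk density: ρ_b = (1−n)ρ_g + n·ρ_f = 0.8812×2.69 + 0.1188×1.1
       = 2.370 + 0.131 = 2.501 g/cm³

2.50 g/cm³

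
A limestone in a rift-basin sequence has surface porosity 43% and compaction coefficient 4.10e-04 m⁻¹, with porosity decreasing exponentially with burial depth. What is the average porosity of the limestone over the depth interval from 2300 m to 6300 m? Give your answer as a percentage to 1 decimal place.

8.2%

Working in km (1 km = 1000 m; c in km⁻¹ = c in m⁻¹ × 1000):
⟨φ⟩ = (1/(Z₂−Z₁)) ∫ φ₀ e^(−cZ) dZ = φ₀·(e^(−c·Z₁) − e^(−c·Z₂)) / (c·(Z₂−Z₁))
e^(−0.41×2.3) = 0.3895; e^(−0.41×6.3) = 0.0755
⟨φ⟩ = 0.43 × (0.3895 − 0.0755) / (0.41 × 4) = 0.43 × 0.1914 = 0.0823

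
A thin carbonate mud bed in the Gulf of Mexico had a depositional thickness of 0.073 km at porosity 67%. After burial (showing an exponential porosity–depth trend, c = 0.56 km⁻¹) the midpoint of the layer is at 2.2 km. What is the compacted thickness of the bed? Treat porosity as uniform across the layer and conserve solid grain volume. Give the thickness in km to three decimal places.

0.030 km

Porosity at 2.2 km: phi = 0.67·exp(−0.56×2.2) = 0.1954
Solid-volume conservation: h(1−phi) = h₀(1−phi₀) ⇒ h = h₀·(1−phi₀)/(1−phi)
h = 0.073 × (1 − 0.67)/(1 − 0.1954) = 0.073 × 0.4102 = 0.0299 km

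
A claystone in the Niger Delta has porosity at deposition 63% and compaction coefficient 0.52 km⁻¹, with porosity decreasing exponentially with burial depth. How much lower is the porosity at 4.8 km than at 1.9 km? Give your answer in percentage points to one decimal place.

18.3 percentage points

phi(1.9) = 0.63·e^(−0.52×1.9) = 0.2346
phi(4.8) = 0.63·e^(−0.52×4.8) = 0.0519
Δphi = 0.2346 − 0.0519 = 0.1826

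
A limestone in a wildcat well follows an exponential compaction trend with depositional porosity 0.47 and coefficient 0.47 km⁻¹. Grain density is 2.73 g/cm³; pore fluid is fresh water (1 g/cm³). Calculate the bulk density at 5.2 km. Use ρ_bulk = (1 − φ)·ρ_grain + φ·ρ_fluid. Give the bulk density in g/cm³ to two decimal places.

2.66 g/cm³

Porosity at depth: phi = 0.47·exp(−0.47×5.2) = 0.47×0.0868 = 0.0408
Bulk density: ρ_b = (1−phi)ρ_g + phi·ρ_f = 0.9592×2.73 + 0.0408×1
       = 2.619 + 0.041 = 2.659 g/cm³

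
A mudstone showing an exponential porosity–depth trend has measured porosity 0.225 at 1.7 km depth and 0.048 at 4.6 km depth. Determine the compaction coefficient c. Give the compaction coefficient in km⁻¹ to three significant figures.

Athy: φ(Z) = φ₀ e^(−cZ) ⇒ φ₁/φ₂ = e^{c(Z₂−Z₁)} ⇒ c = ln(φ₁/φ₂)/(Z₂−Z₁)
c = ln(0.225/0.048) / (4.6 − 1.7) = ln(4.688) / 2.9 = 1.5449 / 2.9 = 0.5327 km⁻¹

0.533 km⁻¹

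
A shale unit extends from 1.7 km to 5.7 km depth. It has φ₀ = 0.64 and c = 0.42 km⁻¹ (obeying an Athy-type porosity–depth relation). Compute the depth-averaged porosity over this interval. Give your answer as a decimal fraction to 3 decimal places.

0.152

⟨φ⟩ = (1/(Z₂−Z₁)) ∫ φ₀ e^(−cZ) dZ = φ₀·(e^(−c·Z₁) − e^(−c·Z₂)) / (c·(Z₂−Z₁))
e^(−0.42×1.7) = 0.4897; e^(−0.42×5.7) = 0.0913
⟨φ⟩ = 0.64 × (0.4897 − 0.0913) / (0.42 × 4) = 0.64 × 0.2372 = 0.1518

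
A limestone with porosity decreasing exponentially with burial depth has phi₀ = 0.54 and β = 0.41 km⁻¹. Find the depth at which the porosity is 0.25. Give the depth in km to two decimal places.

Invert Athy's law: Z = ln(phi₀/phi) / β
Z = ln(0.54/0.25) / 0.41 = ln(2.16) / 0.41 = 0.7701 / 0.41 = 1.878 km

1.88 km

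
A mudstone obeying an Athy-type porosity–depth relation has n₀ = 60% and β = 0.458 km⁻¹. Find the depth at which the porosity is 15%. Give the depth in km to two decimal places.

Invert Athy's law: d = ln(n₀/n) / β
d = ln(0.6/0.15) / 0.458 = ln(4) / 0.458 = 1.3863 / 0.458 = 3.027 km

3.03 km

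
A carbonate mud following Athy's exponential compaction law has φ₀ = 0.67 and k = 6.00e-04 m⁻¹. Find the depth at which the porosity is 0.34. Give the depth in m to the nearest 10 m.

Working in km (1 km = 1000 m; k in km⁻¹ = k in m⁻¹ × 1000):
Invert Athy's law: Z = ln(φ₀/φ) / k
Z = ln(0.67/0.34) / 0.6 = ln(1.971) / 0.6 = 0.6783 / 0.6 = 1.131 km

1130 m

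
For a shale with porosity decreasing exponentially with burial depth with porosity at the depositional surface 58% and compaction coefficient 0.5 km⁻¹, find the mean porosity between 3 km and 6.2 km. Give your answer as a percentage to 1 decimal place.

⟨phi⟩ = (1/(d₂−d₁)) ∫ phi₀ e^(−βd) dd = phi₀·(e^(−β·d₁) − e^(−β·d₂)) / (β·(d₂−d₁))
e^(−0.5×3) = 0.2231; e^(−0.5×6.2) = 0.0450
⟨phi⟩ = 0.58 × (0.2231 − 0.0450) / (0.5 × 3.2) = 0.58 × 0.1113 = 0.0646

6.5%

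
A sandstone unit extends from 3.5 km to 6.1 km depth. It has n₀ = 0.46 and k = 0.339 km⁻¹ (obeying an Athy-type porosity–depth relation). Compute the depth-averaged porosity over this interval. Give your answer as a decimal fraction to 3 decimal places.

0.093

⟨n⟩ = (1/(d₂−d₁)) ∫ n₀ e^(−kd) dd = n₀·(e^(−k·d₁) − e^(−k·d₂)) / (k·(d₂−d₁))
e^(−0.339×3.5) = 0.3053; e^(−0.339×6.1) = 0.1265
⟨n⟩ = 0.46 × (0.3053 − 0.1265) / (0.339 × 2.6) = 0.46 × 0.2029 = 0.0933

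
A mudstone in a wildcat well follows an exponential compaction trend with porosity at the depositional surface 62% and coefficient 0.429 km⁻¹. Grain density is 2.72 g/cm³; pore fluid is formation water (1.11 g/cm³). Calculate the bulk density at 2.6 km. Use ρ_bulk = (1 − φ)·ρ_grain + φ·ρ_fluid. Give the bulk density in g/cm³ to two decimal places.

2.39 g/cm³

Porosity at depth: n = 0.62·exp(−0.429×2.6) = 0.62×0.3278 = 0.2032
Bulk density: ρ_b = (1−n)ρ_g + n·ρ_f = 0.7968×2.72 + 0.2032×1.11
       = 2.167 + 0.226 = 2.393 g/cm³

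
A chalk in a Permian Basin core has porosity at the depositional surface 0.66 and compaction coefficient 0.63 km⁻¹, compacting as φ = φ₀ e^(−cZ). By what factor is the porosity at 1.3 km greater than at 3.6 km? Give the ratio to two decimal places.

φ(Z₁)/φ(Z₂) = e^(−c·Z₁)/e^(−c·Z₂) = e^{c(Z₂−Z₁)}
= exp(0.63 × 2.3) = exp(1.449) = 4.2589

4.26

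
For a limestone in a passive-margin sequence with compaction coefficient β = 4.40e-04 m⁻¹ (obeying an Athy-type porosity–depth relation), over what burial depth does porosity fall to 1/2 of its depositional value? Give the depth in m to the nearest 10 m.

Working in km (1 km = 1000 m; β in km⁻¹ = β in m⁻¹ × 1000):
phi/phi₀ = 1/2 ⇒ exp(−β·d) = 1/2 ⇒ d = ln(2) / β
d = 0.6931 / 0.44 = 1.575 km

1580 m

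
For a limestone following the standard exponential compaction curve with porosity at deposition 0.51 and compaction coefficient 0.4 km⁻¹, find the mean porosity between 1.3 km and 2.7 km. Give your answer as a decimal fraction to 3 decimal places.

0.232

⟨phi⟩ = (1/(d₂−d₁)) ∫ phi₀ e^(−βd) dd = phi₀·(e^(−β·d₁) − e^(−β·d₂)) / (β·(d₂−d₁))
e^(−0.4×1.3) = 0.5945; e^(−0.4×2.7) = 0.3396
⟨phi⟩ = 0.51 × (0.5945 − 0.3396) / (0.4 × 1.4) = 0.51 × 0.4552 = 0.2322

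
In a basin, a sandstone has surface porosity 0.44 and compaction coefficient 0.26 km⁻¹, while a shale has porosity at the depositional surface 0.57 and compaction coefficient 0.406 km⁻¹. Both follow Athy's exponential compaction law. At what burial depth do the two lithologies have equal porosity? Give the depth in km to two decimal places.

Set φ₀ₐ e^(−βₐd) = φ₀ᵦ e^(−βᵦd) ⇒ ln(φ₀ₐ/φ₀ᵦ) = (βₐ − βᵦ)·d
d = ln(0.44/0.57) / (0.26 − 0.406) = -0.2589 / -0.146 = 1.773 km

1.77 km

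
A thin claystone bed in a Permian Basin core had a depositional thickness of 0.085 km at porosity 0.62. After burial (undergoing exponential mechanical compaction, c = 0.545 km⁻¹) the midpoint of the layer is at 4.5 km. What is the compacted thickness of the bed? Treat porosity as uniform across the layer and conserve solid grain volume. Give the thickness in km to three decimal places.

Porosity at 4.5 km: φ = 0.62·exp(−0.545×4.5) = 0.0534
Solid-volume conservation: h(1−φ) = h₀(1−φ₀) ⇒ h = h₀·(1−φ₀)/(1−φ)
h = 0.085 × (1 − 0.62)/(1 − 0.0534) = 0.085 × 0.4014 = 0.0341 km

0.034 km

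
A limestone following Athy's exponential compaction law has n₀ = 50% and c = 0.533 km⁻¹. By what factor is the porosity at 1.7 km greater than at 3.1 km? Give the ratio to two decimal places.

n(Z₁)/n(Z₂) = e^(−c·Z₁)/e^(−c·Z₂) = e^{c(Z₂−Z₁)}
= exp(0.533 × 1.4) = exp(0.7462) = 2.1090

2.11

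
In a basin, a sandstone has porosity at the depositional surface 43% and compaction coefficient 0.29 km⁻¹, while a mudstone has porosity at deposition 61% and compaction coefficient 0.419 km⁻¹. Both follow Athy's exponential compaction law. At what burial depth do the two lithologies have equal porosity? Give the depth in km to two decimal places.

2.71 km

Set φ₀ₐ e^(−kₐz) = φ₀ᵦ e^(−kᵦz) ⇒ ln(φ₀ₐ/φ₀ᵦ) = (kₐ − kᵦ)·z
z = ln(0.43/0.61) / (0.29 − 0.419) = -0.3497 / -0.129 = 2.711 km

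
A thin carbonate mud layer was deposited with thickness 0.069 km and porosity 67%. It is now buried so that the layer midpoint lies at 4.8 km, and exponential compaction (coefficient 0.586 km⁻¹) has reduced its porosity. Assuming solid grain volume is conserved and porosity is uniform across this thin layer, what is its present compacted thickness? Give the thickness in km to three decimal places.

0.024 km

Porosity at 4.8 km: φ = 0.67·exp(−0.586×4.8) = 0.0402
Solid-volume conservation: h(1−φ) = h₀(1−φ₀) ⇒ h = h₀·(1−φ₀)/(1−φ)
h = 0.069 × (1 − 0.67)/(1 − 0.0402) = 0.069 × 0.3438 = 0.0237 km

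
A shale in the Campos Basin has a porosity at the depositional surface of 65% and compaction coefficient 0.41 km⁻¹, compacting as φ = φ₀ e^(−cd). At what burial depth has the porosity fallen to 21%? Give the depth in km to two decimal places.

Invert Athy's law: d = ln(φ₀/φ) / c
d = ln(0.65/0.21) / 0.41 = ln(3.095) / 0.41 = 1.1299 / 0.41 = 2.756 km

2.76 km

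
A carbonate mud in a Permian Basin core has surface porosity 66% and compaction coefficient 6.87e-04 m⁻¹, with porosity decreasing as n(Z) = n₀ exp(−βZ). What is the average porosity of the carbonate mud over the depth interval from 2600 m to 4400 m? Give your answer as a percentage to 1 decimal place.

Working in km (1 km = 1000 m; β in km⁻¹ = β in m⁻¹ × 1000):
⟨n⟩ = (1/(Z₂−Z₁)) ∫ n₀ e^(−βZ) dZ = n₀·(e^(−β·Z₁) − e^(−β·Z₂)) / (β·(Z₂−Z₁))
e^(−0.687×2.6) = 0.1676; e^(−0.687×4.4) = 0.0487
⟨n⟩ = 0.66 × (0.1676 − 0.0487) / (0.687 × 1.8) = 0.66 × 0.0962 = 0.0635

6.3%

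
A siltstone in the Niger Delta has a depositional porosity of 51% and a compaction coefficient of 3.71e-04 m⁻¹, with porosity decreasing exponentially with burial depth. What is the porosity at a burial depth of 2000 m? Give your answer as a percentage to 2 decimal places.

24.28%

Working in km (1 km = 1000 m; c in km⁻¹ = c in m⁻¹ × 1000):
n = n₀·exp(−c·z) = 0.51 × exp(−0.371 × 2) = 0.51 × exp(−0.742)
  = 0.51 × 0.4762 = 0.2428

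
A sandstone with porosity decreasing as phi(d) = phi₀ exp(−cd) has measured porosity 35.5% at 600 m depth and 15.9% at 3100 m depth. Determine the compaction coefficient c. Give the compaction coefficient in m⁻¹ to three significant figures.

0.000321 m⁻¹

Working in km (1 km = 1000 m; c in km⁻¹ = c in m⁻¹ × 1000):
Athy: phi(d) = phi₀ e^(−cd) ⇒ phi₁/phi₂ = e^{c(d₂−d₁)} ⇒ c = ln(phi₁/phi₂)/(d₂−d₁)
c = ln(0.355/0.159) / (3.1 − 0.6) = ln(2.233) / 2.5 = 0.8032 / 2.5 = 0.3213 km⁻¹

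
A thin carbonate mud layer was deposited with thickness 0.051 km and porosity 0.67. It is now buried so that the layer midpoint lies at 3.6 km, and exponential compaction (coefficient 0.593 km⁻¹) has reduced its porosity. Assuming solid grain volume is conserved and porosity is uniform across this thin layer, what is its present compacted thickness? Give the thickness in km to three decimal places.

Porosity at 3.6 km: n = 0.67·exp(−0.593×3.6) = 0.0792
Solid-volume conservation: h(1−n) = h₀(1−n₀) ⇒ h = h₀·(1−n₀)/(1−n)
h = 0.051 × (1 − 0.67)/(1 − 0.0792) = 0.051 × 0.3584 = 0.0183 km

0.018 km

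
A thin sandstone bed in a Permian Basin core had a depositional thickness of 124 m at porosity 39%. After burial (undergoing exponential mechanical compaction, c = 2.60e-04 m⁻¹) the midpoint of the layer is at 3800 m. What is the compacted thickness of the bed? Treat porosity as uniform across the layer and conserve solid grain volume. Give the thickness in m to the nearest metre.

88 m

Working in km (1 km = 1000 m; c in km⁻¹ = c in m⁻¹ × 1000):
Porosity at 3.8 km: φ = 0.39·exp(−0.26×3.8) = 0.1452
Solid-volume conservation: h(1−φ) = h₀(1−φ₀) ⇒ h = h₀·(1−φ₀)/(1−φ)
h = 0.124 × (1 − 0.39)/(1 − 0.1452) = 0.124 × 0.7136 = 0.0885 km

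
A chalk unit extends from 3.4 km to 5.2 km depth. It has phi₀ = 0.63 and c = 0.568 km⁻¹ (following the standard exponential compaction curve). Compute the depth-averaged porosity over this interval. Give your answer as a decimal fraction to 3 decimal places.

0.057

⟨phi⟩ = (1/(d₂−d₁)) ∫ phi₀ e^(−cd) dd = phi₀·(e^(−c·d₁) − e^(−c·d₂)) / (c·(d₂−d₁))
e^(−0.568×3.4) = 0.1450; e^(−0.568×5.2) = 0.0522
⟨phi⟩ = 0.63 × (0.1450 − 0.0522) / (0.568 × 1.8) = 0.63 × 0.0908 = 0.0572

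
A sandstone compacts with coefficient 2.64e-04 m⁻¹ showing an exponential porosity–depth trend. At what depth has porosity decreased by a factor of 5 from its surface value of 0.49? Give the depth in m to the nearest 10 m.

Working in km (1 km = 1000 m; k in km⁻¹ = k in m⁻¹ × 1000):
φ/φ₀ = 1/5 ⇒ exp(−k·d) = 1/5 ⇒ d = ln(5) / k
d = 1.6094 / 0.264 = 6.096 km

6100 m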